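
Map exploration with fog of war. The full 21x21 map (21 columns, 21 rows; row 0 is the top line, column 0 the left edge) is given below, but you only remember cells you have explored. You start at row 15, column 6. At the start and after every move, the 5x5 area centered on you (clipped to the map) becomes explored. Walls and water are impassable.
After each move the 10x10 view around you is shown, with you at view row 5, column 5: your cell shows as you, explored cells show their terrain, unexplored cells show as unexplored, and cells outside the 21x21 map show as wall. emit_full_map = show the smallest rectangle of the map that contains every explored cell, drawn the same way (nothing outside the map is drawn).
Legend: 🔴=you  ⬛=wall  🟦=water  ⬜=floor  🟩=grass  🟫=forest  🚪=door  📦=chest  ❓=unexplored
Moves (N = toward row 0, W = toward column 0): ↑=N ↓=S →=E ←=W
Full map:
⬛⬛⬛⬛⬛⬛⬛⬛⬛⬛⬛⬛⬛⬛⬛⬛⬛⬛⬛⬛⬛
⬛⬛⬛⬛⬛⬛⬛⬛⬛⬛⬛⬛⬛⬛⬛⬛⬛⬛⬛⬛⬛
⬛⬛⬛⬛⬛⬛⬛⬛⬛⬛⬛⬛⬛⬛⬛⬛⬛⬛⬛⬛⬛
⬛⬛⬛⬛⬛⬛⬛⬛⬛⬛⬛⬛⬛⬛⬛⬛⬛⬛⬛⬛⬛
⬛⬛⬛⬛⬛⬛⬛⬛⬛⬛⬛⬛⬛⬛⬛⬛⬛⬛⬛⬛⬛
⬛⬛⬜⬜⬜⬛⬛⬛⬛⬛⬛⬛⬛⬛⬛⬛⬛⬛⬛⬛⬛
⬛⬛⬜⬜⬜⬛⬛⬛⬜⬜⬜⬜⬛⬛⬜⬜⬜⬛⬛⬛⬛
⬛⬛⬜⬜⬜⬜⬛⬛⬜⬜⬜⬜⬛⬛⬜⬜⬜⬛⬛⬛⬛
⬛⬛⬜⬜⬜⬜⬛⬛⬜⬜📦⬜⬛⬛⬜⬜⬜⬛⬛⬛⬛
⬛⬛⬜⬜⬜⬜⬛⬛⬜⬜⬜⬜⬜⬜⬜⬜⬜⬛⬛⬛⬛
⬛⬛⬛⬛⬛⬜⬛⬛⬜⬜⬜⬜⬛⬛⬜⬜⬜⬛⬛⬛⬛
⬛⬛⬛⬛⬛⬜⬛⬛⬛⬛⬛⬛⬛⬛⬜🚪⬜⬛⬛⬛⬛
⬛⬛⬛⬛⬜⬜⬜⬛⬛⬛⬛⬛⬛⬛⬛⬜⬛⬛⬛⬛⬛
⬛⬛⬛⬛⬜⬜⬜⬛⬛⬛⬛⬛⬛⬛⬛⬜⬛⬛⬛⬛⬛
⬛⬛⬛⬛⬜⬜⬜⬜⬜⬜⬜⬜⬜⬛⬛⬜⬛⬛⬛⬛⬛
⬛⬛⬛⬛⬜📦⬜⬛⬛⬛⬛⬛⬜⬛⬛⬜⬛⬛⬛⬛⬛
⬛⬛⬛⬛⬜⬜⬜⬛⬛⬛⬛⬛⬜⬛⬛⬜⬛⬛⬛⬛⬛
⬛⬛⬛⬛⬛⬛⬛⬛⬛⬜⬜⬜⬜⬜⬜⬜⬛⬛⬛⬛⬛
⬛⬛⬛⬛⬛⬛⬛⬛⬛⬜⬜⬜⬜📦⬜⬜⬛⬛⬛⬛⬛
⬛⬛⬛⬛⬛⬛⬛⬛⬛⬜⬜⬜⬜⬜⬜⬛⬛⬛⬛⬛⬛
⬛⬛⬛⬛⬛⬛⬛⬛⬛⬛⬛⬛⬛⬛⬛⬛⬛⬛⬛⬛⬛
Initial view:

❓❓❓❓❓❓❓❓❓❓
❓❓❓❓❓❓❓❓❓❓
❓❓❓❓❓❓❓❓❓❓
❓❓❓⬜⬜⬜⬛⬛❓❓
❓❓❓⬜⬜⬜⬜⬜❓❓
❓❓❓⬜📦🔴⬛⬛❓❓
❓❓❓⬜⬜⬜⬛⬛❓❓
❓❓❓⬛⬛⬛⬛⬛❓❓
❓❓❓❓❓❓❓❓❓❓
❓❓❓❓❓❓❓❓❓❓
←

❓❓❓❓❓❓❓❓❓❓
❓❓❓❓❓❓❓❓❓❓
❓❓❓❓❓❓❓❓❓❓
❓❓❓⬛⬜⬜⬜⬛⬛❓
❓❓❓⬛⬜⬜⬜⬜⬜❓
❓❓❓⬛⬜🔴⬜⬛⬛❓
❓❓❓⬛⬜⬜⬜⬛⬛❓
❓❓❓⬛⬛⬛⬛⬛⬛❓
❓❓❓❓❓❓❓❓❓❓
❓❓❓❓❓❓❓❓❓❓

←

⬛❓❓❓❓❓❓❓❓❓
⬛❓❓❓❓❓❓❓❓❓
⬛❓❓❓❓❓❓❓❓❓
⬛❓❓⬛⬛⬜⬜⬜⬛⬛
⬛❓❓⬛⬛⬜⬜⬜⬜⬜
⬛❓❓⬛⬛🔴📦⬜⬛⬛
⬛❓❓⬛⬛⬜⬜⬜⬛⬛
⬛❓❓⬛⬛⬛⬛⬛⬛⬛
⬛❓❓❓❓❓❓❓❓❓
⬛❓❓❓❓❓❓❓❓❓

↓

⬛❓❓❓❓❓❓❓❓❓
⬛❓❓❓❓❓❓❓❓❓
⬛❓❓⬛⬛⬜⬜⬜⬛⬛
⬛❓❓⬛⬛⬜⬜⬜⬜⬜
⬛❓❓⬛⬛⬜📦⬜⬛⬛
⬛❓❓⬛⬛🔴⬜⬜⬛⬛
⬛❓❓⬛⬛⬛⬛⬛⬛⬛
⬛❓❓⬛⬛⬛⬛⬛❓❓
⬛❓❓❓❓❓❓❓❓❓
⬛❓❓❓❓❓❓❓❓❓

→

❓❓❓❓❓❓❓❓❓❓
❓❓❓❓❓❓❓❓❓❓
❓❓⬛⬛⬜⬜⬜⬛⬛❓
❓❓⬛⬛⬜⬜⬜⬜⬜❓
❓❓⬛⬛⬜📦⬜⬛⬛❓
❓❓⬛⬛⬜🔴⬜⬛⬛❓
❓❓⬛⬛⬛⬛⬛⬛⬛❓
❓❓⬛⬛⬛⬛⬛⬛❓❓
❓❓❓❓❓❓❓❓❓❓
❓❓❓❓❓❓❓❓❓❓

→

❓❓❓❓❓❓❓❓❓❓
❓❓❓❓❓❓❓❓❓❓
❓⬛⬛⬜⬜⬜⬛⬛❓❓
❓⬛⬛⬜⬜⬜⬜⬜❓❓
❓⬛⬛⬜📦⬜⬛⬛❓❓
❓⬛⬛⬜⬜🔴⬛⬛❓❓
❓⬛⬛⬛⬛⬛⬛⬛❓❓
❓⬛⬛⬛⬛⬛⬛⬛❓❓
❓❓❓❓❓❓❓❓❓❓
❓❓❓❓❓❓❓❓❓❓

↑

❓❓❓❓❓❓❓❓❓❓
❓❓❓❓❓❓❓❓❓❓
❓❓❓❓❓❓❓❓❓❓
❓⬛⬛⬜⬜⬜⬛⬛❓❓
❓⬛⬛⬜⬜⬜⬜⬜❓❓
❓⬛⬛⬜📦🔴⬛⬛❓❓
❓⬛⬛⬜⬜⬜⬛⬛❓❓
❓⬛⬛⬛⬛⬛⬛⬛❓❓
❓⬛⬛⬛⬛⬛⬛⬛❓❓
❓❓❓❓❓❓❓❓❓❓

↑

❓❓❓❓❓❓❓❓❓❓
❓❓❓❓❓❓❓❓❓❓
❓❓❓❓❓❓❓❓❓❓
❓❓❓⬜⬜⬜⬛⬛❓❓
❓⬛⬛⬜⬜⬜⬛⬛❓❓
❓⬛⬛⬜⬜🔴⬜⬜❓❓
❓⬛⬛⬜📦⬜⬛⬛❓❓
❓⬛⬛⬜⬜⬜⬛⬛❓❓
❓⬛⬛⬛⬛⬛⬛⬛❓❓
❓⬛⬛⬛⬛⬛⬛⬛❓❓

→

❓❓❓❓❓❓❓❓❓❓
❓❓❓❓❓❓❓❓❓❓
❓❓❓❓❓❓❓❓❓❓
❓❓⬜⬜⬜⬛⬛⬛❓❓
⬛⬛⬜⬜⬜⬛⬛⬛❓❓
⬛⬛⬜⬜⬜🔴⬜⬜❓❓
⬛⬛⬜📦⬜⬛⬛⬛❓❓
⬛⬛⬜⬜⬜⬛⬛⬛❓❓
⬛⬛⬛⬛⬛⬛⬛❓❓❓
⬛⬛⬛⬛⬛⬛⬛❓❓❓

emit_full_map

❓❓⬜⬜⬜⬛⬛⬛
⬛⬛⬜⬜⬜⬛⬛⬛
⬛⬛⬜⬜⬜🔴⬜⬜
⬛⬛⬜📦⬜⬛⬛⬛
⬛⬛⬜⬜⬜⬛⬛⬛
⬛⬛⬛⬛⬛⬛⬛❓
⬛⬛⬛⬛⬛⬛⬛❓

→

❓❓❓❓❓❓❓❓❓❓
❓❓❓❓❓❓❓❓❓❓
❓❓❓❓❓❓❓❓❓❓
❓⬜⬜⬜⬛⬛⬛⬛❓❓
⬛⬜⬜⬜⬛⬛⬛⬛❓❓
⬛⬜⬜⬜⬜🔴⬜⬜❓❓
⬛⬜📦⬜⬛⬛⬛⬛❓❓
⬛⬜⬜⬜⬛⬛⬛⬛❓❓
⬛⬛⬛⬛⬛⬛❓❓❓❓
⬛⬛⬛⬛⬛⬛❓❓❓❓

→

❓❓❓❓❓❓❓❓❓❓
❓❓❓❓❓❓❓❓❓❓
❓❓❓❓❓❓❓❓❓❓
⬜⬜⬜⬛⬛⬛⬛⬛❓❓
⬜⬜⬜⬛⬛⬛⬛⬛❓❓
⬜⬜⬜⬜⬜🔴⬜⬜❓❓
⬜📦⬜⬛⬛⬛⬛⬛❓❓
⬜⬜⬜⬛⬛⬛⬛⬛❓❓
⬛⬛⬛⬛⬛❓❓❓❓❓
⬛⬛⬛⬛⬛❓❓❓❓❓

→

❓❓❓❓❓❓❓❓❓❓
❓❓❓❓❓❓❓❓❓❓
❓❓❓❓❓❓❓❓❓❓
⬜⬜⬛⬛⬛⬛⬛⬛❓❓
⬜⬜⬛⬛⬛⬛⬛⬛❓❓
⬜⬜⬜⬜⬜🔴⬜⬜❓❓
📦⬜⬛⬛⬛⬛⬛⬜❓❓
⬜⬜⬛⬛⬛⬛⬛⬜❓❓
⬛⬛⬛⬛❓❓❓❓❓❓
⬛⬛⬛⬛❓❓❓❓❓❓

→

❓❓❓❓❓❓❓❓❓❓
❓❓❓❓❓❓❓❓❓❓
❓❓❓❓❓❓❓❓❓❓
⬜⬛⬛⬛⬛⬛⬛⬛❓❓
⬜⬛⬛⬛⬛⬛⬛⬛❓❓
⬜⬜⬜⬜⬜🔴⬜⬛❓❓
⬜⬛⬛⬛⬛⬛⬜⬛❓❓
⬜⬛⬛⬛⬛⬛⬜⬛❓❓
⬛⬛⬛❓❓❓❓❓❓❓
⬛⬛⬛❓❓❓❓❓❓❓

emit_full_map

❓❓⬜⬜⬜⬛⬛⬛⬛⬛⬛⬛
⬛⬛⬜⬜⬜⬛⬛⬛⬛⬛⬛⬛
⬛⬛⬜⬜⬜⬜⬜⬜⬜🔴⬜⬛
⬛⬛⬜📦⬜⬛⬛⬛⬛⬛⬜⬛
⬛⬛⬜⬜⬜⬛⬛⬛⬛⬛⬜⬛
⬛⬛⬛⬛⬛⬛⬛❓❓❓❓❓
⬛⬛⬛⬛⬛⬛⬛❓❓❓❓❓

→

❓❓❓❓❓❓❓❓❓❓
❓❓❓❓❓❓❓❓❓❓
❓❓❓❓❓❓❓❓❓❓
⬛⬛⬛⬛⬛⬛⬛⬛❓❓
⬛⬛⬛⬛⬛⬛⬛⬛❓❓
⬜⬜⬜⬜⬜🔴⬛⬛❓❓
⬛⬛⬛⬛⬛⬜⬛⬛❓❓
⬛⬛⬛⬛⬛⬜⬛⬛❓❓
⬛⬛❓❓❓❓❓❓❓❓
⬛⬛❓❓❓❓❓❓❓❓

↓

❓❓❓❓❓❓❓❓❓❓
❓❓❓❓❓❓❓❓❓❓
⬛⬛⬛⬛⬛⬛⬛⬛❓❓
⬛⬛⬛⬛⬛⬛⬛⬛❓❓
⬜⬜⬜⬜⬜⬜⬛⬛❓❓
⬛⬛⬛⬛⬛🔴⬛⬛❓❓
⬛⬛⬛⬛⬛⬜⬛⬛❓❓
⬛⬛❓⬜⬜⬜⬜⬜❓❓
⬛⬛❓❓❓❓❓❓❓❓
❓❓❓❓❓❓❓❓❓❓

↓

❓❓❓❓❓❓❓❓❓❓
⬛⬛⬛⬛⬛⬛⬛⬛❓❓
⬛⬛⬛⬛⬛⬛⬛⬛❓❓
⬜⬜⬜⬜⬜⬜⬛⬛❓❓
⬛⬛⬛⬛⬛⬜⬛⬛❓❓
⬛⬛⬛⬛⬛🔴⬛⬛❓❓
⬛⬛❓⬜⬜⬜⬜⬜❓❓
⬛⬛❓⬜⬜⬜📦⬜❓❓
❓❓❓❓❓❓❓❓❓❓
❓❓❓❓❓❓❓❓❓❓

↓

⬛⬛⬛⬛⬛⬛⬛⬛❓❓
⬛⬛⬛⬛⬛⬛⬛⬛❓❓
⬜⬜⬜⬜⬜⬜⬛⬛❓❓
⬛⬛⬛⬛⬛⬜⬛⬛❓❓
⬛⬛⬛⬛⬛⬜⬛⬛❓❓
⬛⬛❓⬜⬜🔴⬜⬜❓❓
⬛⬛❓⬜⬜⬜📦⬜❓❓
❓❓❓⬜⬜⬜⬜⬜❓❓
❓❓❓❓❓❓❓❓❓❓
⬛⬛⬛⬛⬛⬛⬛⬛⬛⬛

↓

⬛⬛⬛⬛⬛⬛⬛⬛❓❓
⬜⬜⬜⬜⬜⬜⬛⬛❓❓
⬛⬛⬛⬛⬛⬜⬛⬛❓❓
⬛⬛⬛⬛⬛⬜⬛⬛❓❓
⬛⬛❓⬜⬜⬜⬜⬜❓❓
⬛⬛❓⬜⬜🔴📦⬜❓❓
❓❓❓⬜⬜⬜⬜⬜❓❓
❓❓❓⬛⬛⬛⬛⬛❓❓
⬛⬛⬛⬛⬛⬛⬛⬛⬛⬛
⬛⬛⬛⬛⬛⬛⬛⬛⬛⬛

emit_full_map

❓❓⬜⬜⬜⬛⬛⬛⬛⬛⬛⬛⬛
⬛⬛⬜⬜⬜⬛⬛⬛⬛⬛⬛⬛⬛
⬛⬛⬜⬜⬜⬜⬜⬜⬜⬜⬜⬛⬛
⬛⬛⬜📦⬜⬛⬛⬛⬛⬛⬜⬛⬛
⬛⬛⬜⬜⬜⬛⬛⬛⬛⬛⬜⬛⬛
⬛⬛⬛⬛⬛⬛⬛❓⬜⬜⬜⬜⬜
⬛⬛⬛⬛⬛⬛⬛❓⬜⬜🔴📦⬜
❓❓❓❓❓❓❓❓⬜⬜⬜⬜⬜
❓❓❓❓❓❓❓❓⬛⬛⬛⬛⬛

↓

⬜⬜⬜⬜⬜⬜⬛⬛❓❓
⬛⬛⬛⬛⬛⬜⬛⬛❓❓
⬛⬛⬛⬛⬛⬜⬛⬛❓❓
⬛⬛❓⬜⬜⬜⬜⬜❓❓
⬛⬛❓⬜⬜⬜📦⬜❓❓
❓❓❓⬜⬜🔴⬜⬜❓❓
❓❓❓⬛⬛⬛⬛⬛❓❓
⬛⬛⬛⬛⬛⬛⬛⬛⬛⬛
⬛⬛⬛⬛⬛⬛⬛⬛⬛⬛
⬛⬛⬛⬛⬛⬛⬛⬛⬛⬛

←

⬜⬜⬜⬜⬜⬜⬜⬛⬛❓
⬜⬛⬛⬛⬛⬛⬜⬛⬛❓
⬜⬛⬛⬛⬛⬛⬜⬛⬛❓
⬛⬛⬛⬜⬜⬜⬜⬜⬜❓
⬛⬛⬛⬜⬜⬜⬜📦⬜❓
❓❓❓⬜⬜🔴⬜⬜⬜❓
❓❓❓⬛⬛⬛⬛⬛⬛❓
⬛⬛⬛⬛⬛⬛⬛⬛⬛⬛
⬛⬛⬛⬛⬛⬛⬛⬛⬛⬛
⬛⬛⬛⬛⬛⬛⬛⬛⬛⬛

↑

⬜⬛⬛⬛⬛⬛⬛⬛⬛❓
⬜⬜⬜⬜⬜⬜⬜⬛⬛❓
⬜⬛⬛⬛⬛⬛⬜⬛⬛❓
⬜⬛⬛⬛⬛⬛⬜⬛⬛❓
⬛⬛⬛⬜⬜⬜⬜⬜⬜❓
⬛⬛⬛⬜⬜🔴⬜📦⬜❓
❓❓❓⬜⬜⬜⬜⬜⬜❓
❓❓❓⬛⬛⬛⬛⬛⬛❓
⬛⬛⬛⬛⬛⬛⬛⬛⬛⬛
⬛⬛⬛⬛⬛⬛⬛⬛⬛⬛

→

⬛⬛⬛⬛⬛⬛⬛⬛❓❓
⬜⬜⬜⬜⬜⬜⬛⬛❓❓
⬛⬛⬛⬛⬛⬜⬛⬛❓❓
⬛⬛⬛⬛⬛⬜⬛⬛❓❓
⬛⬛⬜⬜⬜⬜⬜⬜❓❓
⬛⬛⬜⬜⬜🔴📦⬜❓❓
❓❓⬜⬜⬜⬜⬜⬜❓❓
❓❓⬛⬛⬛⬛⬛⬛❓❓
⬛⬛⬛⬛⬛⬛⬛⬛⬛⬛
⬛⬛⬛⬛⬛⬛⬛⬛⬛⬛

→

⬛⬛⬛⬛⬛⬛⬛❓❓❓
⬜⬜⬜⬜⬜⬛⬛❓❓❓
⬛⬛⬛⬛⬜⬛⬛❓❓❓
⬛⬛⬛⬛⬜⬛⬛⬜❓❓
⬛⬜⬜⬜⬜⬜⬜⬜❓❓
⬛⬜⬜⬜⬜🔴⬜⬜❓❓
❓⬜⬜⬜⬜⬜⬜⬛❓❓
❓⬛⬛⬛⬛⬛⬛⬛❓❓
⬛⬛⬛⬛⬛⬛⬛⬛⬛⬛
⬛⬛⬛⬛⬛⬛⬛⬛⬛⬛

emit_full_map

❓❓⬜⬜⬜⬛⬛⬛⬛⬛⬛⬛⬛❓
⬛⬛⬜⬜⬜⬛⬛⬛⬛⬛⬛⬛⬛❓
⬛⬛⬜⬜⬜⬜⬜⬜⬜⬜⬜⬛⬛❓
⬛⬛⬜📦⬜⬛⬛⬛⬛⬛⬜⬛⬛❓
⬛⬛⬜⬜⬜⬛⬛⬛⬛⬛⬜⬛⬛⬜
⬛⬛⬛⬛⬛⬛⬛⬜⬜⬜⬜⬜⬜⬜
⬛⬛⬛⬛⬛⬛⬛⬜⬜⬜⬜🔴⬜⬜
❓❓❓❓❓❓❓⬜⬜⬜⬜⬜⬜⬛
❓❓❓❓❓❓❓⬛⬛⬛⬛⬛⬛⬛

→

⬛⬛⬛⬛⬛⬛❓❓❓❓
⬜⬜⬜⬜⬛⬛❓❓❓❓
⬛⬛⬛⬜⬛⬛❓❓❓❓
⬛⬛⬛⬜⬛⬛⬜⬛❓❓
⬜⬜⬜⬜⬜⬜⬜⬛❓❓
⬜⬜⬜⬜📦🔴⬜⬛❓❓
⬜⬜⬜⬜⬜⬜⬛⬛❓❓
⬛⬛⬛⬛⬛⬛⬛⬛❓❓
⬛⬛⬛⬛⬛⬛⬛⬛⬛⬛
⬛⬛⬛⬛⬛⬛⬛⬛⬛⬛

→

⬛⬛⬛⬛⬛❓❓❓❓❓
⬜⬜⬜⬛⬛❓❓❓❓❓
⬛⬛⬜⬛⬛❓❓❓❓❓
⬛⬛⬜⬛⬛⬜⬛⬛❓❓
⬜⬜⬜⬜⬜⬜⬛⬛❓❓
⬜⬜⬜📦⬜🔴⬛⬛❓❓
⬜⬜⬜⬜⬜⬛⬛⬛❓❓
⬛⬛⬛⬛⬛⬛⬛⬛❓❓
⬛⬛⬛⬛⬛⬛⬛⬛⬛⬛
⬛⬛⬛⬛⬛⬛⬛⬛⬛⬛

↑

⬛⬛⬛⬛⬛❓❓❓❓❓
⬛⬛⬛⬛⬛❓❓❓❓❓
⬜⬜⬜⬛⬛❓❓❓❓❓
⬛⬛⬜⬛⬛⬜⬛⬛❓❓
⬛⬛⬜⬛⬛⬜⬛⬛❓❓
⬜⬜⬜⬜⬜🔴⬛⬛❓❓
⬜⬜⬜📦⬜⬜⬛⬛❓❓
⬜⬜⬜⬜⬜⬛⬛⬛❓❓
⬛⬛⬛⬛⬛⬛⬛⬛❓❓
⬛⬛⬛⬛⬛⬛⬛⬛⬛⬛

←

⬛⬛⬛⬛⬛⬛❓❓❓❓
⬛⬛⬛⬛⬛⬛❓❓❓❓
⬜⬜⬜⬜⬛⬛❓❓❓❓
⬛⬛⬛⬜⬛⬛⬜⬛⬛❓
⬛⬛⬛⬜⬛⬛⬜⬛⬛❓
⬜⬜⬜⬜⬜🔴⬜⬛⬛❓
⬜⬜⬜⬜📦⬜⬜⬛⬛❓
⬜⬜⬜⬜⬜⬜⬛⬛⬛❓
⬛⬛⬛⬛⬛⬛⬛⬛⬛❓
⬛⬛⬛⬛⬛⬛⬛⬛⬛⬛

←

⬛⬛⬛⬛⬛⬛⬛❓❓❓
⬛⬛⬛⬛⬛⬛⬛❓❓❓
⬜⬜⬜⬜⬜⬛⬛❓❓❓
⬛⬛⬛⬛⬜⬛⬛⬜⬛⬛
⬛⬛⬛⬛⬜⬛⬛⬜⬛⬛
⬛⬜⬜⬜⬜🔴⬜⬜⬛⬛
⬛⬜⬜⬜⬜📦⬜⬜⬛⬛
❓⬜⬜⬜⬜⬜⬜⬛⬛⬛
❓⬛⬛⬛⬛⬛⬛⬛⬛⬛
⬛⬛⬛⬛⬛⬛⬛⬛⬛⬛

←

⬛⬛⬛⬛⬛⬛⬛⬛❓❓
⬛⬛⬛⬛⬛⬛⬛⬛❓❓
⬜⬜⬜⬜⬜⬜⬛⬛❓❓
⬛⬛⬛⬛⬛⬜⬛⬛⬜⬛
⬛⬛⬛⬛⬛⬜⬛⬛⬜⬛
⬛⬛⬜⬜⬜🔴⬜⬜⬜⬛
⬛⬛⬜⬜⬜⬜📦⬜⬜⬛
❓❓⬜⬜⬜⬜⬜⬜⬛⬛
❓❓⬛⬛⬛⬛⬛⬛⬛⬛
⬛⬛⬛⬛⬛⬛⬛⬛⬛⬛

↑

❓❓❓❓❓❓❓❓❓❓
⬛⬛⬛⬛⬛⬛⬛⬛❓❓
⬛⬛⬛⬛⬛⬛⬛⬛❓❓
⬜⬜⬜⬜⬜⬜⬛⬛❓❓
⬛⬛⬛⬛⬛⬜⬛⬛⬜⬛
⬛⬛⬛⬛⬛🔴⬛⬛⬜⬛
⬛⬛⬜⬜⬜⬜⬜⬜⬜⬛
⬛⬛⬜⬜⬜⬜📦⬜⬜⬛
❓❓⬜⬜⬜⬜⬜⬜⬛⬛
❓❓⬛⬛⬛⬛⬛⬛⬛⬛

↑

❓❓❓❓❓❓❓❓❓❓
❓❓❓❓❓❓❓❓❓❓
⬛⬛⬛⬛⬛⬛⬛⬛❓❓
⬛⬛⬛⬛⬛⬛⬛⬛❓❓
⬜⬜⬜⬜⬜⬜⬛⬛❓❓
⬛⬛⬛⬛⬛🔴⬛⬛⬜⬛
⬛⬛⬛⬛⬛⬜⬛⬛⬜⬛
⬛⬛⬜⬜⬜⬜⬜⬜⬜⬛
⬛⬛⬜⬜⬜⬜📦⬜⬜⬛
❓❓⬜⬜⬜⬜⬜⬜⬛⬛

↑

❓❓❓❓❓❓❓❓❓❓
❓❓❓❓❓❓❓❓❓❓
❓❓❓❓❓❓❓❓❓❓
⬛⬛⬛⬛⬛⬛⬛⬛❓❓
⬛⬛⬛⬛⬛⬛⬛⬛❓❓
⬜⬜⬜⬜⬜🔴⬛⬛❓❓
⬛⬛⬛⬛⬛⬜⬛⬛⬜⬛
⬛⬛⬛⬛⬛⬜⬛⬛⬜⬛
⬛⬛⬜⬜⬜⬜⬜⬜⬜⬛
⬛⬛⬜⬜⬜⬜📦⬜⬜⬛

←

❓❓❓❓❓❓❓❓❓❓
❓❓❓❓❓❓❓❓❓❓
❓❓❓❓❓❓❓❓❓❓
⬜⬛⬛⬛⬛⬛⬛⬛⬛❓
⬜⬛⬛⬛⬛⬛⬛⬛⬛❓
⬜⬜⬜⬜⬜🔴⬜⬛⬛❓
⬜⬛⬛⬛⬛⬛⬜⬛⬛⬜
⬜⬛⬛⬛⬛⬛⬜⬛⬛⬜
⬛⬛⬛⬜⬜⬜⬜⬜⬜⬜
⬛⬛⬛⬜⬜⬜⬜📦⬜⬜

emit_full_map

❓❓⬜⬜⬜⬛⬛⬛⬛⬛⬛⬛⬛❓❓❓
⬛⬛⬜⬜⬜⬛⬛⬛⬛⬛⬛⬛⬛❓❓❓
⬛⬛⬜⬜⬜⬜⬜⬜⬜🔴⬜⬛⬛❓❓❓
⬛⬛⬜📦⬜⬛⬛⬛⬛⬛⬜⬛⬛⬜⬛⬛
⬛⬛⬜⬜⬜⬛⬛⬛⬛⬛⬜⬛⬛⬜⬛⬛
⬛⬛⬛⬛⬛⬛⬛⬜⬜⬜⬜⬜⬜⬜⬛⬛
⬛⬛⬛⬛⬛⬛⬛⬜⬜⬜⬜📦⬜⬜⬛⬛
❓❓❓❓❓❓❓⬜⬜⬜⬜⬜⬜⬛⬛⬛
❓❓❓❓❓❓❓⬛⬛⬛⬛⬛⬛⬛⬛⬛


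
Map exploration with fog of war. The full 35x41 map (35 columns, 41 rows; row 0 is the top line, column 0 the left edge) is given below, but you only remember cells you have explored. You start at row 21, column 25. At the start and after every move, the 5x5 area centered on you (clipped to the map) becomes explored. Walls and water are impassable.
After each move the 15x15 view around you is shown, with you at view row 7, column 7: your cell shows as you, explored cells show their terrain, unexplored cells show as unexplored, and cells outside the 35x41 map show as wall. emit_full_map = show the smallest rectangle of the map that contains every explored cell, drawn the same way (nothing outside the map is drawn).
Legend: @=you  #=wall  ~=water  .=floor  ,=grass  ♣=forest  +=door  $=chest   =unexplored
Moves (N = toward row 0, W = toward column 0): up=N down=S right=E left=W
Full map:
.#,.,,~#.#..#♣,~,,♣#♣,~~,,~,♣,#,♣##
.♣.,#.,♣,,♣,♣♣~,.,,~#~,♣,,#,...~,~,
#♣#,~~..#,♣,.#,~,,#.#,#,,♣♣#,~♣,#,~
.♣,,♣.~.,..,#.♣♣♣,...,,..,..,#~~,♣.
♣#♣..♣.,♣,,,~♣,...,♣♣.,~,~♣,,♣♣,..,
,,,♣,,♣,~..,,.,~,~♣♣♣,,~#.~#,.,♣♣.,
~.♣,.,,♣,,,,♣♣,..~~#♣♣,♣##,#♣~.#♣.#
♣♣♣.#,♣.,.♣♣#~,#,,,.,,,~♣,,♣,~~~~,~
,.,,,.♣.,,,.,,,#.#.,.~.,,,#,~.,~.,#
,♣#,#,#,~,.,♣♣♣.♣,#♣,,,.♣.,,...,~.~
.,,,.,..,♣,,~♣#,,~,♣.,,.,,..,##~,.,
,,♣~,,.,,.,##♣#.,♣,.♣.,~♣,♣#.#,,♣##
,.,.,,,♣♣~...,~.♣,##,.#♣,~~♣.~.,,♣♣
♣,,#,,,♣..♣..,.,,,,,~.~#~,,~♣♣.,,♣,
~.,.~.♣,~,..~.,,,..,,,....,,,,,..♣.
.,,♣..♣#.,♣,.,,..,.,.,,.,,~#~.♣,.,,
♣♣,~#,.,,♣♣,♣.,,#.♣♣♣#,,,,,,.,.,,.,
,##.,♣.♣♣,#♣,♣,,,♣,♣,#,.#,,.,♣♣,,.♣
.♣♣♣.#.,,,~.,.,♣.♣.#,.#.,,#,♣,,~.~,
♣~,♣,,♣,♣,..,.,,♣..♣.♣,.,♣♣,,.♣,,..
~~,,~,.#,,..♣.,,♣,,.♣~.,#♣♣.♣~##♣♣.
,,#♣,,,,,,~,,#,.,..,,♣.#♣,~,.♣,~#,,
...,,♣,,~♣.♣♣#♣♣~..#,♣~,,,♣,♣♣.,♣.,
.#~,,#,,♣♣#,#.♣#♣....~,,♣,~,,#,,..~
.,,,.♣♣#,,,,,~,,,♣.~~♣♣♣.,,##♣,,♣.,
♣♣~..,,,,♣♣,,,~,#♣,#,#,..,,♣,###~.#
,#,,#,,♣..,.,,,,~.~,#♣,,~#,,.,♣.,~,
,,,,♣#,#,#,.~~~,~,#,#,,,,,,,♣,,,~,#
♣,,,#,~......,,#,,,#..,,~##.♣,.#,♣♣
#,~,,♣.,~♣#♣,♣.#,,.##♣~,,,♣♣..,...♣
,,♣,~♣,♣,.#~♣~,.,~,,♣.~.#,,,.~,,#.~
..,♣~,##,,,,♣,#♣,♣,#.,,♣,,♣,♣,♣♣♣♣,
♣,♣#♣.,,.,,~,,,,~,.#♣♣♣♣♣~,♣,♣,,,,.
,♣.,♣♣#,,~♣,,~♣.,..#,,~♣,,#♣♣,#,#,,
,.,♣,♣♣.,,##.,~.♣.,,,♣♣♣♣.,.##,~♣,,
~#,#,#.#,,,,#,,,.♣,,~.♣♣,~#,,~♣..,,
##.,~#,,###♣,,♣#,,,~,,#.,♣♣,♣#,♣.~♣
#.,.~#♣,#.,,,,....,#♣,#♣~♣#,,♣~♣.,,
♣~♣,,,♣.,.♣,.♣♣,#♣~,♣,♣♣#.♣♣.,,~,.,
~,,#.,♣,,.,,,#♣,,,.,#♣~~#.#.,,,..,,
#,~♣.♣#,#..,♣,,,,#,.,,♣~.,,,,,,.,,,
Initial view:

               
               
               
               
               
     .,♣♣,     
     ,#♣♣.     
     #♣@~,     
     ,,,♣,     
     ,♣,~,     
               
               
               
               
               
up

               
               
               
               
               
     .,,#,     
     .,♣♣,     
     ,#@♣.     
     #♣,~,     
     ,,,♣,     
     ,♣,~,     
               
               
               
               

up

               
               
               
               
               
     .#,,.     
     .,,#,     
     .,@♣,     
     ,#♣♣.     
     #♣,~,     
     ,,,♣,     
     ,♣,~,     
               
               
               

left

               
               
               
               
               
     ,.#,,.    
     #.,,#,    
     ,.@♣♣,    
     .,#♣♣.    
     .#♣,~,    
      ,,,♣,    
      ,♣,~,    
               
               
               

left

               
               
               
               
               
     #,.#,,.   
     .#.,,#,   
     ♣,@,♣♣,   
     ~.,#♣♣.   
     ♣.#♣,~,   
       ,,,♣,   
       ,♣,~,   
               
               
               

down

               
               
               
               
     #,.#,,.   
     .#.,,#,   
     ♣,.,♣♣,   
     ~.@#♣♣.   
     ♣.#♣,~,   
     ♣~,,,♣,   
       ,♣,~,   
               
               
               
               

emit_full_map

#,.#,,.
.#.,,#,
♣,.,♣♣,
~.@#♣♣.
♣.#♣,~,
♣~,,,♣,
  ,♣,~,

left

               
               
               
               
      #,.#,,.  
     ,.#.,,#,  
     .♣,.,♣♣,  
     ♣~@,#♣♣.  
     ,♣.#♣,~,  
     ,♣~,,,♣,  
        ,♣,~,  
               
               
               
               

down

               
               
               
      #,.#,,.  
     ,.#.,,#,  
     .♣,.,♣♣,  
     ♣~.,#♣♣.  
     ,♣@#♣,~,  
     ,♣~,,,♣,  
     .~,,♣,~,  
               
               
               
               
               

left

               
               
               
       #,.#,,. 
      ,.#.,,#, 
     ♣.♣,.,♣♣, 
     .♣~.,#♣♣. 
     ,,@.#♣,~, 
     #,♣~,,,♣, 
     ..~,,♣,~, 
               
               
               
               
               

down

               
               
       #,.#,,. 
      ,.#.,,#, 
     ♣.♣,.,♣♣, 
     .♣~.,#♣♣. 
     ,,♣.#♣,~, 
     #,@~,,,♣, 
     ..~,,♣,~, 
     ~~♣♣♣     
               
               
               
               
               

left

               
               
        #,.#,,.
       ,.#.,,#,
      ♣.♣,.,♣♣,
     ,.♣~.,#♣♣.
     .,,♣.#♣,~,
     .#@♣~,,,♣,
     ...~,,♣,~,
     .~~♣♣♣    
               
               
               
               
               

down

               
        #,.#,,.
       ,.#.,,#,
      ♣.♣,.,♣♣,
     ,.♣~.,#♣♣.
     .,,♣.#♣,~,
     .#,♣~,,,♣,
     ..@~,,♣,~,
     .~~♣♣♣    
     ,#,#,     
               
               
               
               
               

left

               
         #,.#,,
        ,.#.,,#
       ♣.♣,.,♣♣
      ,.♣~.,#♣♣
     ..,,♣.#♣,~
     ..#,♣~,,,♣
     ..@.~,,♣,~
     ♣.~~♣♣♣   
     ♣,#,#,    
               
               
               
               
               

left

               
          #,.#,
         ,.#.,,
        ♣.♣,.,♣
       ,.♣~.,#♣
     ,..,,♣.#♣,
     ~..#,♣~,,,
     ♣.@..~,,♣,
     ,♣.~~♣♣♣  
     #♣,#,#,   
               
               
               
               
               

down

          #,.#,
         ,.#.,,
        ♣.♣,.,♣
       ,.♣~.,#♣
     ,..,,♣.#♣,
     ~..#,♣~,,,
     ♣....~,,♣,
     ,♣@~~♣♣♣  
     #♣,#,#,   
     ~.~,#     
               
               
               
               
               

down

         ,.#.,,
        ♣.♣,.,♣
       ,.♣~.,#♣
     ,..,,♣.#♣,
     ~..#,♣~,,,
     ♣....~,,♣,
     ,♣.~~♣♣♣  
     #♣@#,#,   
     ~.~,#     
     ~,#,#     
               
               
               
               
               

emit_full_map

     #,.#,,.
    ,.#.,,#,
   ♣.♣,.,♣♣,
  ,.♣~.,#♣♣.
,..,,♣.#♣,~,
~..#,♣~,,,♣,
♣....~,,♣,~,
,♣.~~♣♣♣    
#♣@#,#,     
~.~,#       
~,#,#       


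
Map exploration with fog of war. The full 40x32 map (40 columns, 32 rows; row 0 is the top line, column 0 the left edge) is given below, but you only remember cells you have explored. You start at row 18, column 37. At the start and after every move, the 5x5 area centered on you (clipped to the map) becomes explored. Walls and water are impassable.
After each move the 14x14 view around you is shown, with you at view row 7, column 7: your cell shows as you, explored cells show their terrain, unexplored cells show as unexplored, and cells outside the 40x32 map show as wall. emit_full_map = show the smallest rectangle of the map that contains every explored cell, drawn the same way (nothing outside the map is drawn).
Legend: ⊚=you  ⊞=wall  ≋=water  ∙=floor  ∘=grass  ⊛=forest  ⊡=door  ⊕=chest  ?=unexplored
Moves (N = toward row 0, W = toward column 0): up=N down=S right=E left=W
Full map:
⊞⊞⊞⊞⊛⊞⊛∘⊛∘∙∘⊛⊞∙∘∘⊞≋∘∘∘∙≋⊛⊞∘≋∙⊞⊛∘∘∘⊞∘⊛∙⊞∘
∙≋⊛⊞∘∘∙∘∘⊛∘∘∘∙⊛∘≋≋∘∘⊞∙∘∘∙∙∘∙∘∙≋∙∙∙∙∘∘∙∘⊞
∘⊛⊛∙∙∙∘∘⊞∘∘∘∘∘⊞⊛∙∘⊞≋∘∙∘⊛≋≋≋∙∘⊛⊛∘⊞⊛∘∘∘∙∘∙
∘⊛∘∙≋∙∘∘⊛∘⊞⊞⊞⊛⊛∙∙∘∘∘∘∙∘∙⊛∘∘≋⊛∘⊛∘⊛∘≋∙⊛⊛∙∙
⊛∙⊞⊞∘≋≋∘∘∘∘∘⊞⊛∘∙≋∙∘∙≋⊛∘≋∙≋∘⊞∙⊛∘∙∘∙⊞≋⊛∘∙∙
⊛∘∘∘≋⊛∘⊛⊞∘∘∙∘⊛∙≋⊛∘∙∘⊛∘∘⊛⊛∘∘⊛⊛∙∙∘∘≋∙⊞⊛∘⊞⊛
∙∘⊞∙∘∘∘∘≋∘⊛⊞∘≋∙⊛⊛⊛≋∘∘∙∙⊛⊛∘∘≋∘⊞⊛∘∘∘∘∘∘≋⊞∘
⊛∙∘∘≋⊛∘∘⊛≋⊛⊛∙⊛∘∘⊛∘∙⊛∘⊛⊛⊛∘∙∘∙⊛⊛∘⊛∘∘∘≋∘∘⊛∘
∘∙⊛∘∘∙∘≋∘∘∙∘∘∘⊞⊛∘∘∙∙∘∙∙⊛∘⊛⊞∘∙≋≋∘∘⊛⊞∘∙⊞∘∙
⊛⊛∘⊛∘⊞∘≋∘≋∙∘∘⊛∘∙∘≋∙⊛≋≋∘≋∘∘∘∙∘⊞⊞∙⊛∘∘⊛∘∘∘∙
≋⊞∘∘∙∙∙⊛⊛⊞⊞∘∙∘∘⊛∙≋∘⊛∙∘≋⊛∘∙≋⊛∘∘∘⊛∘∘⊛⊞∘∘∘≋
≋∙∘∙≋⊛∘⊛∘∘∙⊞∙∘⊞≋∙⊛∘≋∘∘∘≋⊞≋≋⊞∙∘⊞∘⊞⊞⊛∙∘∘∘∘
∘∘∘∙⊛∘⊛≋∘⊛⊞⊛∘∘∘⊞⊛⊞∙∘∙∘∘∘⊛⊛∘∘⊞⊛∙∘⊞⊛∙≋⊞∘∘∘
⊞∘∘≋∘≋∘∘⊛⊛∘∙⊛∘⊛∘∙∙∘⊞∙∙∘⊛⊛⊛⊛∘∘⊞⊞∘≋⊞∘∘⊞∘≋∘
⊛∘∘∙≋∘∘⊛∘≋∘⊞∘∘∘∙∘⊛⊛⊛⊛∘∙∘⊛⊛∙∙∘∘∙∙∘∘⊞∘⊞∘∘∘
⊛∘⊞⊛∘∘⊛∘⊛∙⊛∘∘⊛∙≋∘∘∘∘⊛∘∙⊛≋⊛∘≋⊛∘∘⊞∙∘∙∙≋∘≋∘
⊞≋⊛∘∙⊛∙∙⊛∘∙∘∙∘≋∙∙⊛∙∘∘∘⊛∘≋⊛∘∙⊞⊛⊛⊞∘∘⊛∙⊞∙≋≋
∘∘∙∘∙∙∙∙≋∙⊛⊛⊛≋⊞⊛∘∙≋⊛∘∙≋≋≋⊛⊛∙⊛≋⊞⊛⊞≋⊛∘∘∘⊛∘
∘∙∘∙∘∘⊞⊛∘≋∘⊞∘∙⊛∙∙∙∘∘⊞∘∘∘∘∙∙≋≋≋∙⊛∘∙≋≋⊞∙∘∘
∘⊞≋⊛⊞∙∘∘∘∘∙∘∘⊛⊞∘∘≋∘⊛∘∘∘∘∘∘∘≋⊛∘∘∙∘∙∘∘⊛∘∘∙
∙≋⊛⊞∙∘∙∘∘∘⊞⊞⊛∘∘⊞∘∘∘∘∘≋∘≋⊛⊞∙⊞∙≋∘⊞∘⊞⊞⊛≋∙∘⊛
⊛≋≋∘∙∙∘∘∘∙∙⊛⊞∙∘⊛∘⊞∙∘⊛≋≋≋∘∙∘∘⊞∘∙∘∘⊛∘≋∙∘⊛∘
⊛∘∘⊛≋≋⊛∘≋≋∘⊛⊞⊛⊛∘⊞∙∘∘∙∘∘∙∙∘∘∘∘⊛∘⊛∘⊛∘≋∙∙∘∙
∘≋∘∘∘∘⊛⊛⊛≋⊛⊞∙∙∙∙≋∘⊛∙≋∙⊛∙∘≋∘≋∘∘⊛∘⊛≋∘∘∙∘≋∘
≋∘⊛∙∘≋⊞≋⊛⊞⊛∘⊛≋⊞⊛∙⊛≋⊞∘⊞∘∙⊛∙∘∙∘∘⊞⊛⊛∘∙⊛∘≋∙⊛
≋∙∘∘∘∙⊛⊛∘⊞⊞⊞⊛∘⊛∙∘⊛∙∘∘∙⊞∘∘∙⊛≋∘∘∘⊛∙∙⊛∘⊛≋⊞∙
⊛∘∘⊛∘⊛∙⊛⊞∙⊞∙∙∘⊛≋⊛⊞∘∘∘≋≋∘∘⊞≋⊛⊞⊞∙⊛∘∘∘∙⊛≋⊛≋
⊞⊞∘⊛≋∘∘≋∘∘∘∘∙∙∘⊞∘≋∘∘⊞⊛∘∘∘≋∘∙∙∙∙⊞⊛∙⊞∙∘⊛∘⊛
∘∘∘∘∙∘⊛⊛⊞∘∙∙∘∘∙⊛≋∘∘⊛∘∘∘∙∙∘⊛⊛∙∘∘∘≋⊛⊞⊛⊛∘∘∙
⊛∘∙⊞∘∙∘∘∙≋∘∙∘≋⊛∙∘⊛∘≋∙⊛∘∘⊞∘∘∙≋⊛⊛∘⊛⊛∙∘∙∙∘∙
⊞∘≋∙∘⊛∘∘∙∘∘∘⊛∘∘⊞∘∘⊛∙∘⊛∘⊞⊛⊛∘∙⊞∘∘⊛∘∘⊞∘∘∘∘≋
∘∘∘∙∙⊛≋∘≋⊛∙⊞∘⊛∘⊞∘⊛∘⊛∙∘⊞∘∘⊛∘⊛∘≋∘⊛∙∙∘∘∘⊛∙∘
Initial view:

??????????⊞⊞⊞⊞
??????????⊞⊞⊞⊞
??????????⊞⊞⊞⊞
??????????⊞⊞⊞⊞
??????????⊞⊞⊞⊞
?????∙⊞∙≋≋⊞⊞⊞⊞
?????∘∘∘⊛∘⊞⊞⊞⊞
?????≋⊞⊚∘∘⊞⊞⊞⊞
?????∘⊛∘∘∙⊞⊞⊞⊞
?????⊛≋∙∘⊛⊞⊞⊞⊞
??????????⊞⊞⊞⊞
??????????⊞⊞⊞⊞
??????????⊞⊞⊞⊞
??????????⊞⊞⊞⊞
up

??????????⊞⊞⊞⊞
??????????⊞⊞⊞⊞
??????????⊞⊞⊞⊞
??????????⊞⊞⊞⊞
??????????⊞⊞⊞⊞
?????∙≋∘≋∘⊞⊞⊞⊞
?????∙⊞∙≋≋⊞⊞⊞⊞
?????∘∘⊚⊛∘⊞⊞⊞⊞
?????≋⊞∙∘∘⊞⊞⊞⊞
?????∘⊛∘∘∙⊞⊞⊞⊞
?????⊛≋∙∘⊛⊞⊞⊞⊞
??????????⊞⊞⊞⊞
??????????⊞⊞⊞⊞
??????????⊞⊞⊞⊞

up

??????????⊞⊞⊞⊞
??????????⊞⊞⊞⊞
??????????⊞⊞⊞⊞
??????????⊞⊞⊞⊞
??????????⊞⊞⊞⊞
?????∘⊞∘∘∘⊞⊞⊞⊞
?????∙≋∘≋∘⊞⊞⊞⊞
?????∙⊞⊚≋≋⊞⊞⊞⊞
?????∘∘∘⊛∘⊞⊞⊞⊞
?????≋⊞∙∘∘⊞⊞⊞⊞
?????∘⊛∘∘∙⊞⊞⊞⊞
?????⊛≋∙∘⊛⊞⊞⊞⊞
??????????⊞⊞⊞⊞
??????????⊞⊞⊞⊞

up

??????????⊞⊞⊞⊞
??????????⊞⊞⊞⊞
??????????⊞⊞⊞⊞
??????????⊞⊞⊞⊞
??????????⊞⊞⊞⊞
?????∘⊞∘≋∘⊞⊞⊞⊞
?????∘⊞∘∘∘⊞⊞⊞⊞
?????∙≋⊚≋∘⊞⊞⊞⊞
?????∙⊞∙≋≋⊞⊞⊞⊞
?????∘∘∘⊛∘⊞⊞⊞⊞
?????≋⊞∙∘∘⊞⊞⊞⊞
?????∘⊛∘∘∙⊞⊞⊞⊞
?????⊛≋∙∘⊛⊞⊞⊞⊞
??????????⊞⊞⊞⊞

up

??????????⊞⊞⊞⊞
??????????⊞⊞⊞⊞
??????????⊞⊞⊞⊞
??????????⊞⊞⊞⊞
??????????⊞⊞⊞⊞
?????≋⊞∘∘∘⊞⊞⊞⊞
?????∘⊞∘≋∘⊞⊞⊞⊞
?????∘⊞⊚∘∘⊞⊞⊞⊞
?????∙≋∘≋∘⊞⊞⊞⊞
?????∙⊞∙≋≋⊞⊞⊞⊞
?????∘∘∘⊛∘⊞⊞⊞⊞
?????≋⊞∙∘∘⊞⊞⊞⊞
?????∘⊛∘∘∙⊞⊞⊞⊞
?????⊛≋∙∘⊛⊞⊞⊞⊞

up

??????????⊞⊞⊞⊞
??????????⊞⊞⊞⊞
??????????⊞⊞⊞⊞
??????????⊞⊞⊞⊞
??????????⊞⊞⊞⊞
?????∙∘∘∘∘⊞⊞⊞⊞
?????≋⊞∘∘∘⊞⊞⊞⊞
?????∘⊞⊚≋∘⊞⊞⊞⊞
?????∘⊞∘∘∘⊞⊞⊞⊞
?????∙≋∘≋∘⊞⊞⊞⊞
?????∙⊞∙≋≋⊞⊞⊞⊞
?????∘∘∘⊛∘⊞⊞⊞⊞
?????≋⊞∙∘∘⊞⊞⊞⊞
?????∘⊛∘∘∙⊞⊞⊞⊞

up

??????????⊞⊞⊞⊞
??????????⊞⊞⊞⊞
??????????⊞⊞⊞⊞
??????????⊞⊞⊞⊞
??????????⊞⊞⊞⊞
?????⊞∘∘∘≋⊞⊞⊞⊞
?????∙∘∘∘∘⊞⊞⊞⊞
?????≋⊞⊚∘∘⊞⊞⊞⊞
?????∘⊞∘≋∘⊞⊞⊞⊞
?????∘⊞∘∘∘⊞⊞⊞⊞
?????∙≋∘≋∘⊞⊞⊞⊞
?????∙⊞∙≋≋⊞⊞⊞⊞
?????∘∘∘⊛∘⊞⊞⊞⊞
?????≋⊞∙∘∘⊞⊞⊞⊞

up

??????????⊞⊞⊞⊞
??????????⊞⊞⊞⊞
??????????⊞⊞⊞⊞
??????????⊞⊞⊞⊞
??????????⊞⊞⊞⊞
?????⊛∘∘∘∙⊞⊞⊞⊞
?????⊞∘∘∘≋⊞⊞⊞⊞
?????∙∘⊚∘∘⊞⊞⊞⊞
?????≋⊞∘∘∘⊞⊞⊞⊞
?????∘⊞∘≋∘⊞⊞⊞⊞
?????∘⊞∘∘∘⊞⊞⊞⊞
?????∙≋∘≋∘⊞⊞⊞⊞
?????∙⊞∙≋≋⊞⊞⊞⊞
?????∘∘∘⊛∘⊞⊞⊞⊞

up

??????????⊞⊞⊞⊞
??????????⊞⊞⊞⊞
??????????⊞⊞⊞⊞
??????????⊞⊞⊞⊞
??????????⊞⊞⊞⊞
?????∘∙⊞∘∙⊞⊞⊞⊞
?????⊛∘∘∘∙⊞⊞⊞⊞
?????⊞∘⊚∘≋⊞⊞⊞⊞
?????∙∘∘∘∘⊞⊞⊞⊞
?????≋⊞∘∘∘⊞⊞⊞⊞
?????∘⊞∘≋∘⊞⊞⊞⊞
?????∘⊞∘∘∘⊞⊞⊞⊞
?????∙≋∘≋∘⊞⊞⊞⊞
?????∙⊞∙≋≋⊞⊞⊞⊞

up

??????????⊞⊞⊞⊞
??????????⊞⊞⊞⊞
??????????⊞⊞⊞⊞
??????????⊞⊞⊞⊞
??????????⊞⊞⊞⊞
?????≋∘∘⊛∘⊞⊞⊞⊞
?????∘∙⊞∘∙⊞⊞⊞⊞
?????⊛∘⊚∘∙⊞⊞⊞⊞
?????⊞∘∘∘≋⊞⊞⊞⊞
?????∙∘∘∘∘⊞⊞⊞⊞
?????≋⊞∘∘∘⊞⊞⊞⊞
?????∘⊞∘≋∘⊞⊞⊞⊞
?????∘⊞∘∘∘⊞⊞⊞⊞
?????∙≋∘≋∘⊞⊞⊞⊞

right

?????????⊞⊞⊞⊞⊞
?????????⊞⊞⊞⊞⊞
?????????⊞⊞⊞⊞⊞
?????????⊞⊞⊞⊞⊞
?????????⊞⊞⊞⊞⊞
????≋∘∘⊛∘⊞⊞⊞⊞⊞
????∘∙⊞∘∙⊞⊞⊞⊞⊞
????⊛∘∘⊚∙⊞⊞⊞⊞⊞
????⊞∘∘∘≋⊞⊞⊞⊞⊞
????∙∘∘∘∘⊞⊞⊞⊞⊞
????≋⊞∘∘∘⊞⊞⊞⊞⊞
????∘⊞∘≋∘⊞⊞⊞⊞⊞
????∘⊞∘∘∘⊞⊞⊞⊞⊞
????∙≋∘≋∘⊞⊞⊞⊞⊞

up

?????????⊞⊞⊞⊞⊞
?????????⊞⊞⊞⊞⊞
?????????⊞⊞⊞⊞⊞
?????????⊞⊞⊞⊞⊞
?????????⊞⊞⊞⊞⊞
?????∘≋⊞∘⊞⊞⊞⊞⊞
????≋∘∘⊛∘⊞⊞⊞⊞⊞
????∘∙⊞⊚∙⊞⊞⊞⊞⊞
????⊛∘∘∘∙⊞⊞⊞⊞⊞
????⊞∘∘∘≋⊞⊞⊞⊞⊞
????∙∘∘∘∘⊞⊞⊞⊞⊞
????≋⊞∘∘∘⊞⊞⊞⊞⊞
????∘⊞∘≋∘⊞⊞⊞⊞⊞
????∘⊞∘∘∘⊞⊞⊞⊞⊞

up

?????????⊞⊞⊞⊞⊞
?????????⊞⊞⊞⊞⊞
?????????⊞⊞⊞⊞⊞
?????????⊞⊞⊞⊞⊞
?????????⊞⊞⊞⊞⊞
?????⊛∘⊞⊛⊞⊞⊞⊞⊞
?????∘≋⊞∘⊞⊞⊞⊞⊞
????≋∘∘⊚∘⊞⊞⊞⊞⊞
????∘∙⊞∘∙⊞⊞⊞⊞⊞
????⊛∘∘∘∙⊞⊞⊞⊞⊞
????⊞∘∘∘≋⊞⊞⊞⊞⊞
????∙∘∘∘∘⊞⊞⊞⊞⊞
????≋⊞∘∘∘⊞⊞⊞⊞⊞
????∘⊞∘≋∘⊞⊞⊞⊞⊞

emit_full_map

?⊛∘⊞⊛
?∘≋⊞∘
≋∘∘⊚∘
∘∙⊞∘∙
⊛∘∘∘∙
⊞∘∘∘≋
∙∘∘∘∘
≋⊞∘∘∘
∘⊞∘≋∘
∘⊞∘∘∘
∙≋∘≋∘
∙⊞∙≋≋
∘∘∘⊛∘
≋⊞∙∘∘
∘⊛∘∘∙
⊛≋∙∘⊛

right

????????⊞⊞⊞⊞⊞⊞
????????⊞⊞⊞⊞⊞⊞
????????⊞⊞⊞⊞⊞⊞
????????⊞⊞⊞⊞⊞⊞
????????⊞⊞⊞⊞⊞⊞
????⊛∘⊞⊛⊞⊞⊞⊞⊞⊞
????∘≋⊞∘⊞⊞⊞⊞⊞⊞
???≋∘∘⊛⊚⊞⊞⊞⊞⊞⊞
???∘∙⊞∘∙⊞⊞⊞⊞⊞⊞
???⊛∘∘∘∙⊞⊞⊞⊞⊞⊞
???⊞∘∘∘≋⊞⊞⊞⊞⊞⊞
???∙∘∘∘∘⊞⊞⊞⊞⊞⊞
???≋⊞∘∘∘⊞⊞⊞⊞⊞⊞
???∘⊞∘≋∘⊞⊞⊞⊞⊞⊞

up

⊞⊞⊞⊞⊞⊞⊞⊞⊞⊞⊞⊞⊞⊞
????????⊞⊞⊞⊞⊞⊞
????????⊞⊞⊞⊞⊞⊞
????????⊞⊞⊞⊞⊞⊞
????????⊞⊞⊞⊞⊞⊞
?????∘∙∙⊞⊞⊞⊞⊞⊞
????⊛∘⊞⊛⊞⊞⊞⊞⊞⊞
????∘≋⊞⊚⊞⊞⊞⊞⊞⊞
???≋∘∘⊛∘⊞⊞⊞⊞⊞⊞
???∘∙⊞∘∙⊞⊞⊞⊞⊞⊞
???⊛∘∘∘∙⊞⊞⊞⊞⊞⊞
???⊞∘∘∘≋⊞⊞⊞⊞⊞⊞
???∙∘∘∘∘⊞⊞⊞⊞⊞⊞
???≋⊞∘∘∘⊞⊞⊞⊞⊞⊞

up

⊞⊞⊞⊞⊞⊞⊞⊞⊞⊞⊞⊞⊞⊞
⊞⊞⊞⊞⊞⊞⊞⊞⊞⊞⊞⊞⊞⊞
????????⊞⊞⊞⊞⊞⊞
????????⊞⊞⊞⊞⊞⊞
????????⊞⊞⊞⊞⊞⊞
?????⊛∙∙⊞⊞⊞⊞⊞⊞
?????∘∙∙⊞⊞⊞⊞⊞⊞
????⊛∘⊞⊚⊞⊞⊞⊞⊞⊞
????∘≋⊞∘⊞⊞⊞⊞⊞⊞
???≋∘∘⊛∘⊞⊞⊞⊞⊞⊞
???∘∙⊞∘∙⊞⊞⊞⊞⊞⊞
???⊛∘∘∘∙⊞⊞⊞⊞⊞⊞
???⊞∘∘∘≋⊞⊞⊞⊞⊞⊞
???∙∘∘∘∘⊞⊞⊞⊞⊞⊞

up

⊞⊞⊞⊞⊞⊞⊞⊞⊞⊞⊞⊞⊞⊞
⊞⊞⊞⊞⊞⊞⊞⊞⊞⊞⊞⊞⊞⊞
⊞⊞⊞⊞⊞⊞⊞⊞⊞⊞⊞⊞⊞⊞
????????⊞⊞⊞⊞⊞⊞
????????⊞⊞⊞⊞⊞⊞
?????∙∘∙⊞⊞⊞⊞⊞⊞
?????⊛∙∙⊞⊞⊞⊞⊞⊞
?????∘∙⊚⊞⊞⊞⊞⊞⊞
????⊛∘⊞⊛⊞⊞⊞⊞⊞⊞
????∘≋⊞∘⊞⊞⊞⊞⊞⊞
???≋∘∘⊛∘⊞⊞⊞⊞⊞⊞
???∘∙⊞∘∙⊞⊞⊞⊞⊞⊞
???⊛∘∘∘∙⊞⊞⊞⊞⊞⊞
???⊞∘∘∘≋⊞⊞⊞⊞⊞⊞

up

⊞⊞⊞⊞⊞⊞⊞⊞⊞⊞⊞⊞⊞⊞
⊞⊞⊞⊞⊞⊞⊞⊞⊞⊞⊞⊞⊞⊞
⊞⊞⊞⊞⊞⊞⊞⊞⊞⊞⊞⊞⊞⊞
⊞⊞⊞⊞⊞⊞⊞⊞⊞⊞⊞⊞⊞⊞
????????⊞⊞⊞⊞⊞⊞
?????∙∘⊞⊞⊞⊞⊞⊞⊞
?????∙∘∙⊞⊞⊞⊞⊞⊞
?????⊛∙⊚⊞⊞⊞⊞⊞⊞
?????∘∙∙⊞⊞⊞⊞⊞⊞
????⊛∘⊞⊛⊞⊞⊞⊞⊞⊞
????∘≋⊞∘⊞⊞⊞⊞⊞⊞
???≋∘∘⊛∘⊞⊞⊞⊞⊞⊞
???∘∙⊞∘∙⊞⊞⊞⊞⊞⊞
???⊛∘∘∘∙⊞⊞⊞⊞⊞⊞

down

⊞⊞⊞⊞⊞⊞⊞⊞⊞⊞⊞⊞⊞⊞
⊞⊞⊞⊞⊞⊞⊞⊞⊞⊞⊞⊞⊞⊞
⊞⊞⊞⊞⊞⊞⊞⊞⊞⊞⊞⊞⊞⊞
????????⊞⊞⊞⊞⊞⊞
?????∙∘⊞⊞⊞⊞⊞⊞⊞
?????∙∘∙⊞⊞⊞⊞⊞⊞
?????⊛∙∙⊞⊞⊞⊞⊞⊞
?????∘∙⊚⊞⊞⊞⊞⊞⊞
????⊛∘⊞⊛⊞⊞⊞⊞⊞⊞
????∘≋⊞∘⊞⊞⊞⊞⊞⊞
???≋∘∘⊛∘⊞⊞⊞⊞⊞⊞
???∘∙⊞∘∙⊞⊞⊞⊞⊞⊞
???⊛∘∘∘∙⊞⊞⊞⊞⊞⊞
???⊞∘∘∘≋⊞⊞⊞⊞⊞⊞

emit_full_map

??∙∘⊞
??∙∘∙
??⊛∙∙
??∘∙⊚
?⊛∘⊞⊛
?∘≋⊞∘
≋∘∘⊛∘
∘∙⊞∘∙
⊛∘∘∘∙
⊞∘∘∘≋
∙∘∘∘∘
≋⊞∘∘∘
∘⊞∘≋∘
∘⊞∘∘∘
∙≋∘≋∘
∙⊞∙≋≋
∘∘∘⊛∘
≋⊞∙∘∘
∘⊛∘∘∙
⊛≋∙∘⊛


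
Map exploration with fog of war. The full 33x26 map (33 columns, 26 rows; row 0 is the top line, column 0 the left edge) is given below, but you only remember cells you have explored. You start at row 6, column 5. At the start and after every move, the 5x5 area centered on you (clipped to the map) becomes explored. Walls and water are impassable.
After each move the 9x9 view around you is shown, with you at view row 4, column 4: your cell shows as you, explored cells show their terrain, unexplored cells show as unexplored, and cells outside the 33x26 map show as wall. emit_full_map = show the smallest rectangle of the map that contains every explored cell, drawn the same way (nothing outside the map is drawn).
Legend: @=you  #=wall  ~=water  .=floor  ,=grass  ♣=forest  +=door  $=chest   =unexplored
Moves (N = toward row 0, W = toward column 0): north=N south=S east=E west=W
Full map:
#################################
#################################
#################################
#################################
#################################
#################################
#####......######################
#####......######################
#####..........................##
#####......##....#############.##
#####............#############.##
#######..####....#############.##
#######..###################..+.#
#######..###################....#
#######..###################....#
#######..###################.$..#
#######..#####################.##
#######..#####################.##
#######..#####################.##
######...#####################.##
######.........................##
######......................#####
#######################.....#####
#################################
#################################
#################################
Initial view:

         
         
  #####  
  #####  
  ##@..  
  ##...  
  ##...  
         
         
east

         
         
 ######  
 ######  
 ##.@..  
 ##....  
 ##....  
         
         

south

         
 ######  
 ######  
 ##....  
 ##.@..  
 ##....  
  #....  
         
         

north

         
         
 ######  
 ######  
 ##.@..  
 ##....  
 ##....  
  #....  
         

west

         
         
  ###### 
  ###### 
  ##@... 
  ##.... 
  ##.... 
   #.... 
         

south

         
  ###### 
  ###### 
  ##.... 
  ##@... 
  ##.... 
  ##.... 
         
         

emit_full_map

######
######
##....
##@...
##....
##....

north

         
         
  ###### 
  ###### 
  ##@... 
  ##.... 
  ##.... 
  ##.... 
         

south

         
  ###### 
  ###### 
  ##.... 
  ##@... 
  ##.... 
  ##.... 
         
         

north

         
         
  ###### 
  ###### 
  ##@... 
  ##.... 
  ##.... 
  ##.... 
         

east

         
         
 ######  
 ######  
 ##.@..  
 ##....  
 ##....  
 ##....  
         


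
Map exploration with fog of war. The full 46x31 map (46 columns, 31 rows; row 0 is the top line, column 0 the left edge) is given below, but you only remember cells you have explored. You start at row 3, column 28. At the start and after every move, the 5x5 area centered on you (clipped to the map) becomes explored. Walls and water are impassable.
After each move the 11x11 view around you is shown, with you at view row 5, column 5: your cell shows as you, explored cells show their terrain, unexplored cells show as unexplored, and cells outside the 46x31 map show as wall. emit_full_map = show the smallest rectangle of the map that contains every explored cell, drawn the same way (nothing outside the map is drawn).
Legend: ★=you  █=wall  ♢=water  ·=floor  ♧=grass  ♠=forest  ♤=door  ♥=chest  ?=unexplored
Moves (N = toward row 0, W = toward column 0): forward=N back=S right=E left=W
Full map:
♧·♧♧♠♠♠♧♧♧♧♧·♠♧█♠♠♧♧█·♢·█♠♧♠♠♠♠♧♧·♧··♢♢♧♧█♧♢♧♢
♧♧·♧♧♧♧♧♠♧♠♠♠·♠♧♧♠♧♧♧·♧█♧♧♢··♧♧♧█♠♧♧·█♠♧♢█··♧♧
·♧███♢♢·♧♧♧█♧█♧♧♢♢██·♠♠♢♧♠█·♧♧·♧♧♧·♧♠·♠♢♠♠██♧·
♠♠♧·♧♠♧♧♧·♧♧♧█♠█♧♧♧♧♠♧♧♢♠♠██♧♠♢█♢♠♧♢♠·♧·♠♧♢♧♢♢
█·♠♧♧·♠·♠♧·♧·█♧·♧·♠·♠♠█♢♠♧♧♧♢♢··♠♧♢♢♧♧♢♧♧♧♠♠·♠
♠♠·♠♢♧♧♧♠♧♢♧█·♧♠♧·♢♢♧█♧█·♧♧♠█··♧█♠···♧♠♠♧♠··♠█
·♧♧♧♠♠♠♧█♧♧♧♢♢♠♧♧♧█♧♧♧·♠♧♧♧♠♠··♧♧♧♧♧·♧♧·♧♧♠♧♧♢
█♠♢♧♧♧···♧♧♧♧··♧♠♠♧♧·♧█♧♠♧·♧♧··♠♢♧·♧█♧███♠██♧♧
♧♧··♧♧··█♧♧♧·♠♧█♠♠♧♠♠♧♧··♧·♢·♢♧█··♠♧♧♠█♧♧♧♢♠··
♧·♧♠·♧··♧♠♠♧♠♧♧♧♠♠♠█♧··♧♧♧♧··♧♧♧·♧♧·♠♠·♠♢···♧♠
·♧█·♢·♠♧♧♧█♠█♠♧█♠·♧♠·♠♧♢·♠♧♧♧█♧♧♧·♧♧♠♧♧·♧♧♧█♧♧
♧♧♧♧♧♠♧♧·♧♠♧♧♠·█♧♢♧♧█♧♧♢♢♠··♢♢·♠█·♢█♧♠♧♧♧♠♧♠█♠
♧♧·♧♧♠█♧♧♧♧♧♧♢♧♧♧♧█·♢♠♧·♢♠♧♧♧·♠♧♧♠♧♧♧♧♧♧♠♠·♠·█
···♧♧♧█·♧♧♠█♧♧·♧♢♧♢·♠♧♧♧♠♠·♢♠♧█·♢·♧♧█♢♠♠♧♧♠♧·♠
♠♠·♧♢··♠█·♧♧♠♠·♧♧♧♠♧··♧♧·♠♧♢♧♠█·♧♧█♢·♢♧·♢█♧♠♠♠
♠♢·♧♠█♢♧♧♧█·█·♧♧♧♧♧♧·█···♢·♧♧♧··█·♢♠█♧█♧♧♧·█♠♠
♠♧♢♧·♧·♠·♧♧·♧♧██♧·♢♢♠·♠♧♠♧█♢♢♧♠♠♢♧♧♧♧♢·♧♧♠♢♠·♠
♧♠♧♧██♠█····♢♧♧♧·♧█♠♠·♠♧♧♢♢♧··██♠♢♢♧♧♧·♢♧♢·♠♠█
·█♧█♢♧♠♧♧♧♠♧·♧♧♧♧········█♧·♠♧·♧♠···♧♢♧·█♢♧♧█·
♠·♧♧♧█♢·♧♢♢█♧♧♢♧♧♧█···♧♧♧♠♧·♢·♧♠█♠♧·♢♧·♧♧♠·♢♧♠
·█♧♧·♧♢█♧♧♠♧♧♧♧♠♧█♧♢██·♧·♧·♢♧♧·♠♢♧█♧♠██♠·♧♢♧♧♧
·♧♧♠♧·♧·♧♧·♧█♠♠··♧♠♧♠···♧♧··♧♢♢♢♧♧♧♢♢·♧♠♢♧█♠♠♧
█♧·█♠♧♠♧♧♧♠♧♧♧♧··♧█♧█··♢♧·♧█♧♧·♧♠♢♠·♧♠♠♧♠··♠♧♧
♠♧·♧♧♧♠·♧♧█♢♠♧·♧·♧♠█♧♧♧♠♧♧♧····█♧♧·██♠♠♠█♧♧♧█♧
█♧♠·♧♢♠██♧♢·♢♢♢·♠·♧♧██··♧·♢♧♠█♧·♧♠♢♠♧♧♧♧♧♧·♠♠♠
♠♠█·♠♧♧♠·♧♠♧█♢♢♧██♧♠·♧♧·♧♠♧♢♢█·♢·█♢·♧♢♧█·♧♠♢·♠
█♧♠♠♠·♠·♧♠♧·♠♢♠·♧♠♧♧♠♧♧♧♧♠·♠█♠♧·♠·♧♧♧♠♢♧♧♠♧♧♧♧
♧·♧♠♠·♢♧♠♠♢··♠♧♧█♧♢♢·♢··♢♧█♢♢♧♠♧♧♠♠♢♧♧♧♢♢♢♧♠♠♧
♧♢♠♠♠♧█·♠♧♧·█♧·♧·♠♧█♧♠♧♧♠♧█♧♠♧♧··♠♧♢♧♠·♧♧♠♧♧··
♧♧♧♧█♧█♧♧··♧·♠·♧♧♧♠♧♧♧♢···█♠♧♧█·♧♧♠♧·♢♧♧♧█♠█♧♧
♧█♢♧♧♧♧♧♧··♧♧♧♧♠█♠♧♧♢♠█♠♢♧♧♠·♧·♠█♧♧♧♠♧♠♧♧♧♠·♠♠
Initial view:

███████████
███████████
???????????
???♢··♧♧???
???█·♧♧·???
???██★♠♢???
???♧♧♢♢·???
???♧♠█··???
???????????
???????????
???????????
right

███████████
███████████
???????????
??♢··♧♧♧???
??█·♧♧·♧???
??██♧★♢█???
??♧♧♢♢··???
??♧♠█··♧???
???????????
???????????
???????????

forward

███████████
███████████
███████████
???♠♠♠♠♧???
??♢··♧♧♧???
??█·♧★·♧???
??██♧♠♢█???
??♧♧♢♢··???
??♧♠█··♧???
???????????
???????????

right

███████████
███████████
███████████
??♠♠♠♠♧♧???
?♢··♧♧♧█???
?█·♧♧★♧♧???
?██♧♠♢█♢???
?♧♧♢♢··♠???
?♧♠█··♧????
???????????
???????????

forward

███████████
███████████
███████████
███████████
??♠♠♠♠♧♧???
?♢··♧★♧█???
?█·♧♧·♧♧???
?██♧♠♢█♢???
?♧♧♢♢··♠???
?♧♠█··♧????
???????????

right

███████████
███████████
███████████
███████████
?♠♠♠♠♧♧·???
♢··♧♧★█♠???
█·♧♧·♧♧♧???
██♧♠♢█♢♠???
♧♧♢♢··♠????
♧♠█··♧?????
???????????

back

███████████
███████████
███████████
?♠♠♠♠♧♧·???
♢··♧♧♧█♠???
█·♧♧·★♧♧???
██♧♠♢█♢♠???
♧♧♢♢··♠♧???
♧♠█··♧?????
???????????
???????????

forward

███████████
███████████
███████████
███████████
?♠♠♠♠♧♧·???
♢··♧♧★█♠???
█·♧♧·♧♧♧???
██♧♠♢█♢♠???
♧♧♢♢··♠♧???
♧♠█··♧?????
???????????

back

███████████
███████████
███████████
?♠♠♠♠♧♧·???
♢··♧♧♧█♠???
█·♧♧·★♧♧???
██♧♠♢█♢♠???
♧♧♢♢··♠♧???
♧♠█··♧?????
???????????
???????????

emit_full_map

?♠♠♠♠♧♧·
♢··♧♧♧█♠
█·♧♧·★♧♧
██♧♠♢█♢♠
♧♧♢♢··♠♧
♧♠█··♧??

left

███████████
███████████
███████████
??♠♠♠♠♧♧·??
?♢··♧♧♧█♠??
?█·♧♧★♧♧♧??
?██♧♠♢█♢♠??
?♧♧♢♢··♠♧??
?♧♠█··♧????
???????????
???????????

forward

███████████
███████████
███████████
███████████
??♠♠♠♠♧♧·??
?♢··♧★♧█♠??
?█·♧♧·♧♧♧??
?██♧♠♢█♢♠??
?♧♧♢♢··♠♧??
?♧♠█··♧????
???????????

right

███████████
███████████
███████████
███████████
?♠♠♠♠♧♧·???
♢··♧♧★█♠???
█·♧♧·♧♧♧???
██♧♠♢█♢♠???
♧♧♢♢··♠♧???
♧♠█··♧?????
???????????

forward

███████████
███████████
███████████
███████████
███████████
?♠♠♠♠★♧·???
♢··♧♧♧█♠???
█·♧♧·♧♧♧???
██♧♠♢█♢♠???
♧♧♢♢··♠♧???
♧♠█··♧?????
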